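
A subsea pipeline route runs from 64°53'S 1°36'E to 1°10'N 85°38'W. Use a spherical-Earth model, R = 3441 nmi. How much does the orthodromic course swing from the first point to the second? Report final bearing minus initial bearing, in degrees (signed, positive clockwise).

+61.9°

Initial bearing θ₁ = atan2(sin Δλ cos φ₂, cos φ₁ sin φ₂ − sin φ₁ cos φ₂ cos Δλ) = 273.00°
Final bearing θ₂ = (initial bearing from the destination back to the start) + 180° = 334.91°
Δθ = θ₂ − θ₁ = +61.9°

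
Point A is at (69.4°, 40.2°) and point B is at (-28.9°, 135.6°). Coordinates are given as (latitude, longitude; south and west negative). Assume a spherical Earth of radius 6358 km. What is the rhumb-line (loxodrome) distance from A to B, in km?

Δψ = ln[tan(π/4+φ₂/2)/tan(π/4+φ₁/2)] = -2.2325;  Δφ = -1.7157 rad,  Δλ = +1.6650 rad
q = Δφ/Δψ = 0.7685
d = R·√(Δφ² + q²Δλ²) = 6358·2.14028 = 13608 km

13608 km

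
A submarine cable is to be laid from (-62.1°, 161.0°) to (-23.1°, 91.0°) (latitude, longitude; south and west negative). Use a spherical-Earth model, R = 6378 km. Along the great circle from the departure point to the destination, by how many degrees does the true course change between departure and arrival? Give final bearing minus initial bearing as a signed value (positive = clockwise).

+53.4°

At departure: θ₁ = atan2(sin Δλ cos φ₂, cos φ₁ sin φ₂ − sin φ₁ cos φ₂ cos Δλ) = 276.24°
At arrival: θ₂ = atan2(sin Δλ cos φ₁, −cos φ₂ sin φ₁ + sin φ₂ cos φ₁ cos Δλ) = 329.62°
Δθ = θ₂ − θ₁ = +53.4°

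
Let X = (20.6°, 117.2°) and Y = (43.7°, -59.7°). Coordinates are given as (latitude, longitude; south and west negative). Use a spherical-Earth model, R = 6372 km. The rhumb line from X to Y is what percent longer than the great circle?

Great circle: σ = 2.0182 rad → d_gc = Rσ = 12860.3 km
Rhumb: Δφ = +0.4032, Δλ = -3.0875, Δψ = +0.4821, q = Δφ/Δψ = 0.8363 → d_rh = R√(Δφ²+q²Δλ²) = 16652.0 km
Excess = (16652.0 − 12860.3) / 12860.3 = 3791.7 / 12860.3 = 29.48% ≈ 29.5%

29.5%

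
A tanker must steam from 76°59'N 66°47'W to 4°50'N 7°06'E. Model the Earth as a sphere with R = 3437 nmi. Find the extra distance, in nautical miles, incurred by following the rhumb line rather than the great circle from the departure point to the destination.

187 nmi

Great circle: cos σ = sin φ₁ sin φ₂ + cos φ₁ cos φ₂ cos Δλ,  σ = 1.4259 rad → d_gc = 4900.8 nmi
Rhumb line: Δψ = -2.0864, q = Δφ/Δψ = 0.6036, d_rh = R√(Δφ²+q²Δλ²) = 5088.0 nmi
Excess = 5088.0 − 4900.8 = 187.2 ≈ 187 nmi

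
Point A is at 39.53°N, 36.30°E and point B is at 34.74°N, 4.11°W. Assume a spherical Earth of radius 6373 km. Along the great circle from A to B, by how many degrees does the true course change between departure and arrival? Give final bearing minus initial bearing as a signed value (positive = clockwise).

-25.1°

At departure: θ₁ = atan2(sin Δλ cos φ₂, cos φ₁ sin φ₂ − sin φ₁ cos φ₂ cos Δλ) = 274.43°
At arrival: θ₂ = atan2(sin Δλ cos φ₁, −cos φ₂ sin φ₁ + sin φ₂ cos φ₁ cos Δλ) = 249.36°
Δθ = θ₂ − θ₁ = -25.1°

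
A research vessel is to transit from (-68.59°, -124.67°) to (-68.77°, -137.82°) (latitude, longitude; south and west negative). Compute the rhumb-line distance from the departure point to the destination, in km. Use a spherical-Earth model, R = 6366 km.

Δψ = ln[tan(π/4+φ₂/2)/tan(π/4+φ₁/2)] = -0.0086;  Δφ = -0.0031 rad,  Δλ = -0.2295 rad
q = Δφ/Δψ = 0.3636
d = R·√(Δφ² + q²Δλ²) = 6366·0.08350 = 532 km

532 km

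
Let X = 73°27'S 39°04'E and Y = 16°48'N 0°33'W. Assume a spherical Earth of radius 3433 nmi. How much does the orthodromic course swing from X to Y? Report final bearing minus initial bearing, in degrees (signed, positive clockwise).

+27.2°

Initial bearing θ₁ = atan2(sin Δλ cos φ₂, cos φ₁ sin φ₂ − sin φ₁ cos φ₂ cos Δλ) = 322.28°
Final bearing θ₂ = (initial bearing from the destination back to the start) + 180° = 349.51°
Δθ = θ₂ − θ₁ = +27.2°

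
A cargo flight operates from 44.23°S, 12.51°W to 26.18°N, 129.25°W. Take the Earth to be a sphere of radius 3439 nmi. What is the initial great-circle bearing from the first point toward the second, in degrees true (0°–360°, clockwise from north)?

N = sin Δλ·cos φ₂ = -0.8014;  D = cos φ₁ sin φ₂ − sin φ₁ cos φ₂ cos Δλ = +0.0345
initial course = atan2(N, D) = 272.46°

272.5°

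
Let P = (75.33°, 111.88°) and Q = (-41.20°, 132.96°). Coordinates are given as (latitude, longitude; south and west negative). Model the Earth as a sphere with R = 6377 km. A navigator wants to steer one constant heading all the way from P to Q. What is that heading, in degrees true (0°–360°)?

172.6°

Meridional parts: M(φ₁)=+2.0501, M(φ₂)=-0.7905 → ΔM = -2.8406;  Δλ = +0.3679 rad
tan C = Δλ / ΔM = -0.1295 → C = 172.62°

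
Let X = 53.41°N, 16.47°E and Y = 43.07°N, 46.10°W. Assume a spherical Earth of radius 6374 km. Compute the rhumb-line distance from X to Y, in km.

Rhumb course C = atan2(Δλ, Δψ) with Δψ = ln[tan(π/4+φ₂/2)/tan(π/4+φ₁/2)] = -0.2723, Δλ = -1.0921 → C = 256.00°
d = R·|Δφ| / |cos C| = 6374·0.18047 / 0.24191 = 4755 km

4755 km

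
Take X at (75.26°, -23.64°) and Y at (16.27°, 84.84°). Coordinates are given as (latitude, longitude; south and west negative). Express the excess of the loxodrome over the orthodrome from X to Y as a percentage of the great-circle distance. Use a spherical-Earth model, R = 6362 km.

Great circle: σ = 1.3760 rad → d_gc = Rσ = 8754.4 km
Rhumb: Δφ = -1.0296, Δλ = +1.8933, Δψ = -1.7574, q = Δφ/Δψ = 0.5858 → d_rh = R√(Δφ²+q²Δλ²) = 9628.2 km
Excess = (9628.2 − 8754.4) / 8754.4 = 873.8 / 8754.4 = 9.98% ≈ 10.0%

10.0%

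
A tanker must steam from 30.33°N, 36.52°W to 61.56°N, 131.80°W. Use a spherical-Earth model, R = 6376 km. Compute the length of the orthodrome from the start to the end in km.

cos σ = sin φ₁ sin φ₂ + cos φ₁ cos φ₂ cos Δλ
      = sin(30.33°)sin(61.56°) + cos(30.33°)cos(61.56°)cos(-95.28°) = 0.4062
σ = 66.033° → d = Rσ = 6376·1.15249 = 7348 km

7348 km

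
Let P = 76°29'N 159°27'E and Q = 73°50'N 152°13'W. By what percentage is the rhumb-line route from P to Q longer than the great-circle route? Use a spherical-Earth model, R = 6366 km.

2.8%

Great circle: σ = 0.2143 rad → d_gc = Rσ = 1364.5 km
Rhumb: Δφ = -0.0463, Δλ = +0.8436, Δψ = -0.1810, q = Δφ/Δψ = 0.2555 → d_rh = R√(Δφ²+q²Δλ²) = 1403.2 km
Excess = (1403.2 − 1364.5) / 1364.5 = 38.7 / 1364.5 = 2.84% ≈ 2.8%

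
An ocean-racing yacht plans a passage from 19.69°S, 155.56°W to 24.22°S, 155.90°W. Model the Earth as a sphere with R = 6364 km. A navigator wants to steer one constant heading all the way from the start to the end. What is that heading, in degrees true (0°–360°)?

184.0°

Δψ = ln[tan(π/4+φ₂/2)/tan(π/4+φ₁/2)] = -0.0853
Δλ = -0.0059 rad (taken the short way round)
course = atan2(Δλ, Δψ) = 183.98°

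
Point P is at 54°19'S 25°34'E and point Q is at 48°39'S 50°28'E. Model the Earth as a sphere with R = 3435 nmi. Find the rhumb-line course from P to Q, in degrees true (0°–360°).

Δψ = ln[tan(π/4+φ₂/2)/tan(π/4+φ₁/2)] = +0.1591
Δλ = +0.4346 rad (taken the short way round)
course = atan2(Δλ, Δψ) = 69.89°

69.9°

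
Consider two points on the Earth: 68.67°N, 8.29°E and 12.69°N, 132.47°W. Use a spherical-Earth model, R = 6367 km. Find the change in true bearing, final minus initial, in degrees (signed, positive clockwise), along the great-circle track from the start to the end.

At departure: θ₁ = atan2(sin Δλ cos φ₂, cos φ₁ sin φ₂ − sin φ₁ cos φ₂ cos Δλ) = 321.78°
At arrival: θ₂ = atan2(sin Δλ cos φ₁, −cos φ₂ sin φ₁ + sin φ₂ cos φ₁ cos Δλ) = 193.34°
Δθ = θ₂ − θ₁ = -128.4°

-128.4°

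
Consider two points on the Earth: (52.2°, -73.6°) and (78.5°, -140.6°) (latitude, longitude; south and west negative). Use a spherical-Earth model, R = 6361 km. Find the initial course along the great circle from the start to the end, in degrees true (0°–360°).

N = sin Δλ·cos φ₂ = -0.1835;  D = cos φ₁ sin φ₂ − sin φ₁ cos φ₂ cos Δλ = +0.5391
initial course = atan2(N, D) = 341.20°

341.2°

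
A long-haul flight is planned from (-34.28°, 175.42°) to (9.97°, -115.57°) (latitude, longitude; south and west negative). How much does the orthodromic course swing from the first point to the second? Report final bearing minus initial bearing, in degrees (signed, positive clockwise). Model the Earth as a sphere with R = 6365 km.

-17.8°

At departure: θ₁ = atan2(sin Δλ cos φ₂, cos φ₁ sin φ₂ − sin φ₁ cos φ₂ cos Δλ) = 69.61°
At arrival: θ₂ = atan2(sin Δλ cos φ₁, −cos φ₂ sin φ₁ + sin φ₂ cos φ₁ cos Δλ) = 51.85°
Δθ = θ₂ − θ₁ = -17.8°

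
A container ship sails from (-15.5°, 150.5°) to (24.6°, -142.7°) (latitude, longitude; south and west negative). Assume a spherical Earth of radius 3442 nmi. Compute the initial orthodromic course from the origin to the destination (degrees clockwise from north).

θ = atan2( sin Δλ·cos φ₂ ,  cos φ₁ sin φ₂ − sin φ₁ cos φ₂ cos Δλ )
  = atan2(+0.8357, +0.4969) = 59.27°

59.3°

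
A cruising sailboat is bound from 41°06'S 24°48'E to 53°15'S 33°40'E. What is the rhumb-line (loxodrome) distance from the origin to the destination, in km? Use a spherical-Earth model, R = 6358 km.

1503 km

Rhumb course C = atan2(Δλ, Δψ) with Δψ = ln[tan(π/4+φ₂/2)/tan(π/4+φ₁/2)] = -0.3139, Δλ = +0.1548 → C = 153.76°
d = R·|Δφ| / |cos C| = 6358·0.21206 / 0.89694 = 1503 km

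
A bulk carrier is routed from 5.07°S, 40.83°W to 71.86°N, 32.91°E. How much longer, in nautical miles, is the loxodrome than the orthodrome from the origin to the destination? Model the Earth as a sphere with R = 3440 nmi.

Great circle: cos σ = sin φ₁ sin φ₂ + cos φ₁ cos φ₂ cos Δλ,  σ = 1.5679 rad → d_gc = 5393.7 nmi
Rhumb line: Δψ = +1.9235, q = Δφ/Δψ = 0.6981, d_rh = R√(Δφ²+q²Δλ²) = 5557.4 nmi
Excess = 5557.4 − 5393.7 = 163.7 ≈ 164 nmi

164 nmi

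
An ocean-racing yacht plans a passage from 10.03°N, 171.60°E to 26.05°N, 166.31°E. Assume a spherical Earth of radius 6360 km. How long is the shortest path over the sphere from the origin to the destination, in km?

cos σ = sin φ₁ sin φ₂ + cos φ₁ cos φ₂ cos Δλ
      = sin(10.03°)sin(26.05°) + cos(10.03°)cos(26.05°)cos(-5.29°) = 0.9574
σ = 16.785° → d = Rσ = 6360·0.29295 = 1863 km

1863 km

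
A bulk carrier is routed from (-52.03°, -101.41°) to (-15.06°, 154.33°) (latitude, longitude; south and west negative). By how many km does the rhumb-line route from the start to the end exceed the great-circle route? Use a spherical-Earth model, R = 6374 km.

Great circle: cos σ = sin φ₁ sin φ₂ + cos φ₁ cos φ₂ cos Δλ,  σ = 1.5123 rad → d_gc = 9639.2 km
Rhumb line: Δψ = +0.8011, q = Δφ/Δψ = 0.8055, d_rh = R√(Δφ²+q²Δλ²) = 10207.6 km
Excess = 10207.6 − 9639.2 = 568.4 ≈ 568 km

568 km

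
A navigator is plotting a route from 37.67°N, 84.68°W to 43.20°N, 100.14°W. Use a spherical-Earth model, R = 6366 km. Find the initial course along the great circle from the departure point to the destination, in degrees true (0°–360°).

θ = atan2( sin Δλ·cos φ₂ ,  cos φ₁ sin φ₂ − sin φ₁ cos φ₂ cos Δλ )
  = atan2(-0.1943, +0.1125) = 300.07°

300.1°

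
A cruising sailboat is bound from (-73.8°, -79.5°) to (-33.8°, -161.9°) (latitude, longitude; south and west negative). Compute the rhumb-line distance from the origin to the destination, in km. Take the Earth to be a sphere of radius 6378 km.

6579 km

Δψ = ln[tan(π/4+φ₂/2)/tan(π/4+φ₁/2)] = +1.3222;  Δφ = +0.6981 rad,  Δλ = -1.4382 rad
q = Δφ/Δψ = 0.5280
d = R·√(Δφ² + q²Δλ²) = 6378·1.03150 = 6579 km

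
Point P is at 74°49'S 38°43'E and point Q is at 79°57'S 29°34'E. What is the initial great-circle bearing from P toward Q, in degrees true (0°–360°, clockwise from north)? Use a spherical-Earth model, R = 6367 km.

196.9°

θ = atan2( sin Δλ·cos φ₂ ,  cos φ₁ sin φ₂ − sin φ₁ cos φ₂ cos Δλ )
  = atan2(-0.0278, -0.0916) = 196.85°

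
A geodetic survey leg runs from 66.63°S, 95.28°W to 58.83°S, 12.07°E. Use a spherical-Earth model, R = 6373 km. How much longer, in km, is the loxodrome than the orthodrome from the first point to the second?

654 km

Great circle: cos σ = sin φ₁ sin φ₂ + cos φ₁ cos φ₂ cos Δλ,  σ = 0.7609 rad → d_gc = 4849.2 km
Rhumb line: Δψ = +0.2991, q = Δφ/Δψ = 0.4552, d_rh = R√(Δφ²+q²Δλ²) = 5503.5 km
Excess = 5503.5 − 4849.2 = 654.3 ≈ 654 km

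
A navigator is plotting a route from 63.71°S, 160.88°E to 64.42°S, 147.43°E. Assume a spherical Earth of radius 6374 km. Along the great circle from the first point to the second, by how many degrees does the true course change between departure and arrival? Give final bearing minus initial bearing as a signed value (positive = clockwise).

+12.1°

Initial bearing θ₁ = atan2(sin Δλ cos φ₂, cos φ₁ sin φ₂ − sin φ₁ cos φ₂ cos Δλ) = 257.10°
Final bearing θ₂ = (initial bearing from the destination back to the start) + 180° = 269.20°
Δθ = θ₂ − θ₁ = +12.1°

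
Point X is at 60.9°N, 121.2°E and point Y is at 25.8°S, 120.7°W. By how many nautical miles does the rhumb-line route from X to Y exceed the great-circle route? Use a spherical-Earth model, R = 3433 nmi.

316 nmi

Great circle: cos σ = sin φ₁ sin φ₂ + cos φ₁ cos φ₂ cos Δλ,  σ = 2.1976 rad → d_gc = 7544.2 nmi
Rhumb line: Δψ = -1.8151, q = Δφ/Δψ = 0.8337, d_rh = R√(Δφ²+q²Δλ²) = 7860.4 nmi
Excess = 7860.4 − 7544.2 = 316.2 ≈ 316 nmi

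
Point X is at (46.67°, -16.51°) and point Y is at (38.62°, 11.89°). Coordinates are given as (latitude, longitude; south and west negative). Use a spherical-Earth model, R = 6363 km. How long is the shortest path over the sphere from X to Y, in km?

2470 km

Haversine: a = sin²(Δφ/2)+cos φ₁ cos φ₂ sin²(Δλ/2) = 0.03719;  σ = 2·atan2(√a,√(1−a))
σ = 22.238° → d = Rσ = 6363·0.38812 = 2470 km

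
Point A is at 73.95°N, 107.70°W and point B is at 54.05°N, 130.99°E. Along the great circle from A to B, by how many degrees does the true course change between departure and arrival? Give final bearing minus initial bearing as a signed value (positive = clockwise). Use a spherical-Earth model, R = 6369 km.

At departure: θ₁ = atan2(sin Δλ cos φ₂, cos φ₁ sin φ₂ − sin φ₁ cos φ₂ cos Δλ) = 315.87°
At arrival: θ₂ = atan2(sin Δλ cos φ₁, −cos φ₂ sin φ₁ + sin φ₂ cos φ₁ cos Δλ) = 199.14°
Δθ = θ₂ − θ₁ = -116.7°

-116.7°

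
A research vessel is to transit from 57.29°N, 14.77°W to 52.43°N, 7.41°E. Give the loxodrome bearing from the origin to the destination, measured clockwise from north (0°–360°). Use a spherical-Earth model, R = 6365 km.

Δψ = ln[tan(π/4+φ₂/2)/tan(π/4+φ₁/2)] = -0.1476
Δλ = +0.3871 rad (taken the short way round)
course = atan2(Δλ, Δψ) = 110.87°

110.9°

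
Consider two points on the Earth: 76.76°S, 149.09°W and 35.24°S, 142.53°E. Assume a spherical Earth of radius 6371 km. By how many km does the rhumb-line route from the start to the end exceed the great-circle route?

246 km

Great circle: cos σ = sin φ₁ sin φ₂ + cos φ₁ cos φ₂ cos Δλ,  σ = 0.8885 rad → d_gc = 5660.5 km
Rhumb line: Δψ = +1.4957, q = Δφ/Δψ = 0.4845, d_rh = R√(Δφ²+q²Δλ²) = 5906.4 km
Excess = 5906.4 − 5660.5 = 245.9 ≈ 246 km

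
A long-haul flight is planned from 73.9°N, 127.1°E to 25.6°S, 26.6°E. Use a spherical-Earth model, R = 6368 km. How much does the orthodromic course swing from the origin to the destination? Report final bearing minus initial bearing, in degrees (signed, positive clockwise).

At departure: θ₁ = atan2(sin Δλ cos φ₂, cos φ₁ sin φ₂ − sin φ₁ cos φ₂ cos Δλ) = 272.46°
At arrival: θ₂ = atan2(sin Δλ cos φ₁, −cos φ₂ sin φ₁ + sin φ₂ cos φ₁ cos Δλ) = 197.89°
Δθ = θ₂ − θ₁ = -74.6°

-74.6°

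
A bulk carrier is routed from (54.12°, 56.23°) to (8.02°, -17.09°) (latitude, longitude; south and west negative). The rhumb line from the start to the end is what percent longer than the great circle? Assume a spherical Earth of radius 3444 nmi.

2.3%

Great circle: σ = 1.2874 rad → d_gc = Rσ = 4433.8 nmi
Rhumb: Δφ = -0.8046, Δλ = -1.2797, Δψ = -0.9873, q = Δφ/Δψ = 0.8149 → d_rh = R√(Δφ²+q²Δλ²) = 4536.3 nmi
Excess = (4536.3 − 4433.8) / 4433.8 = 102.5 / 4433.8 = 2.31% ≈ 2.3%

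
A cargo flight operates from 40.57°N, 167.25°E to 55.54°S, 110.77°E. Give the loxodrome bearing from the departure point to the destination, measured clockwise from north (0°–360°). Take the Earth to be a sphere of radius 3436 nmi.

206.9°

Δψ = ln[tan(π/4+φ₂/2)/tan(π/4+φ₁/2)] = -1.9467
Δλ = -0.9858 rad (taken the short way round)
course = atan2(Δλ, Δψ) = 206.86°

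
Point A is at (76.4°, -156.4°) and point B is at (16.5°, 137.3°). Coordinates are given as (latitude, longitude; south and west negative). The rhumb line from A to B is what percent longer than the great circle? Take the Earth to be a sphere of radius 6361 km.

3.4%

Great circle: σ = 1.1954 rad → d_gc = Rσ = 7603.7 km
Rhumb: Δφ = -1.0455, Δλ = -1.1572, Δψ = -1.8345, q = Δφ/Δψ = 0.5699 → d_rh = R√(Δφ²+q²Δλ²) = 7862.5 km
Excess = (7862.5 − 7603.7) / 7603.7 = 258.8 / 7603.7 = 3.40% ≈ 3.4%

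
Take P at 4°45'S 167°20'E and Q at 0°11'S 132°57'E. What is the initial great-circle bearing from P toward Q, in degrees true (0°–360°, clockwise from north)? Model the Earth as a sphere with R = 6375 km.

276.6°

N = sin Δλ·cos φ₂ = -0.5647;  D = cos φ₁ sin φ₂ − sin φ₁ cos φ₂ cos Δλ = +0.0652
initial course = atan2(N, D) = 276.58°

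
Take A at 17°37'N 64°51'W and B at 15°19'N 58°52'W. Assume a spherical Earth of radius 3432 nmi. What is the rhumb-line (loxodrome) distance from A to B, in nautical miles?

Rhumb course C = atan2(Δλ, Δψ) with Δψ = ln[tan(π/4+φ₂/2)/tan(π/4+φ₁/2)] = -0.0419, Δλ = +0.1044 → C = 111.84°
d = R·|Δφ| / |cos C| = 3432·0.04014 / 0.37209 = 370 nmi

370 nmi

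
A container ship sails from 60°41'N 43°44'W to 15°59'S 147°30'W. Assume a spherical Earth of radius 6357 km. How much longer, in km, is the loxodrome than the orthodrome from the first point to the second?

470 km

Great circle: cos σ = sin φ₁ sin φ₂ + cos φ₁ cos φ₂ cos Δλ,  σ = 1.9306 rad → d_gc = 12272.9 km
Rhumb line: Δψ = -1.6237, q = Δφ/Δψ = 0.8241, d_rh = R√(Δφ²+q²Δλ²) = 12742.5 km
Excess = 12742.5 − 12272.9 = 469.6 ≈ 470 km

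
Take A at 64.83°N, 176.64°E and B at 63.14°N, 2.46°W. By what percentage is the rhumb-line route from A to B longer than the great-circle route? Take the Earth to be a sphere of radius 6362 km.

Great circle: σ = 0.9081 rad → d_gc = Rσ = 5777.1 km
Rhumb: Δφ = -0.0295, Δλ = -3.1259, Δψ = -0.0673, q = Δφ/Δψ = 0.4385 → d_rh = R√(Δφ²+q²Δλ²) = 8721.6 km
Excess = (8721.6 − 5777.1) / 5777.1 = 2944.5 / 5777.1 = 50.97% ≈ 51.0%

51.0%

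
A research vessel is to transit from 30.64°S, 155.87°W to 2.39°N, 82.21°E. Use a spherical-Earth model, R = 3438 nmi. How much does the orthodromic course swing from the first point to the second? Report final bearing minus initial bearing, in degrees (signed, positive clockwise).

+49.3°

At departure: θ₁ = atan2(sin Δλ cos φ₂, cos φ₁ sin φ₂ − sin φ₁ cos φ₂ cos Δλ) = 254.62°
At arrival: θ₂ = atan2(sin Δλ cos φ₁, −cos φ₂ sin φ₁ + sin φ₂ cos φ₁ cos Δλ) = 303.87°
Δθ = θ₂ − θ₁ = +49.3°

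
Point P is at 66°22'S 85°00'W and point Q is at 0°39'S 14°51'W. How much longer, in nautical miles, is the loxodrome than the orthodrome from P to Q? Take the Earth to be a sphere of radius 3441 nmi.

Great circle: cos σ = sin φ₁ sin φ₂ + cos φ₁ cos φ₂ cos Δλ,  σ = 1.4238 rad → d_gc = 4899.16 nmi
Rhumb line: Δψ = +1.5531, q = Δφ/Δψ = 0.7385, d_rh = R√(Δφ²+q²Δλ²) = 5025.69 nmi
Excess = 5025.69 − 4899.16 = 126.53 ≈ 127 nmi

127 nmi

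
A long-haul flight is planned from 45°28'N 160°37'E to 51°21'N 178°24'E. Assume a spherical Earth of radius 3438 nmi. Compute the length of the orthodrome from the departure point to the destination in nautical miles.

789 nmi

Haversine: a = sin²(Δφ/2)+cos φ₁ cos φ₂ sin²(Δλ/2) = 0.01310;  σ = 2·atan2(√a,√(1−a))
σ = 13.144° → d = Rσ = 3438·0.22940 = 789 nmi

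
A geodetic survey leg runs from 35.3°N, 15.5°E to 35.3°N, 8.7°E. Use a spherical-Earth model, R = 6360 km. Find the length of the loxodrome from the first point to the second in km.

616 km

Δψ = ln[tan(π/4+φ₂/2)/tan(π/4+φ₁/2)] = +0.0000;  Δφ = +0.0000 rad,  Δλ = -0.1187 rad
Δψ ≈ 0 so q = cos φ₁ = 0.8161
d = R·√(Δφ² + q²Δλ²) = 6360·0.09686 = 616 km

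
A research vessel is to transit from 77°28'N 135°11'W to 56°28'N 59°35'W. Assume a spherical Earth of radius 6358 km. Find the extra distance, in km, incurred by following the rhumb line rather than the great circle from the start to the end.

231 km

Great circle: cos σ = sin φ₁ sin φ₂ + cos φ₁ cos φ₂ cos Δλ,  σ = 0.5670 rad → d_gc = 3605.0 km
Rhumb line: Δψ = -1.0093, q = Δφ/Δψ = 0.3631, d_rh = R√(Δφ²+q²Δλ²) = 3835.6 km
Excess = 3835.6 − 3605.0 = 230.6 ≈ 231 km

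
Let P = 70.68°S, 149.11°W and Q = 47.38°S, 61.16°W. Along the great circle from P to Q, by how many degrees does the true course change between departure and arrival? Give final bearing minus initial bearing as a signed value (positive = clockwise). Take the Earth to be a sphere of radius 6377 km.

-80.4°

Initial bearing θ₁ = atan2(sin Δλ cos φ₂, cos φ₁ sin φ₂ − sin φ₁ cos φ₂ cos Δλ) = 108.06°
Final bearing θ₂ = (initial bearing from the destination back to the start) + 180° = 27.68°
Δθ = θ₂ − θ₁ = -80.4°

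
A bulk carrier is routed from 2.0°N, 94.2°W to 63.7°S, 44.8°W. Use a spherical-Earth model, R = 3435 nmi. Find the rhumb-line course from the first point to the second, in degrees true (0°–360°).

Δψ = ln[tan(π/4+φ₂/2)/tan(π/4+φ₁/2)] = -1.4889
Δλ = +0.8622 rad (taken the short way round)
course = atan2(Δλ, Δψ) = 149.93°

149.9°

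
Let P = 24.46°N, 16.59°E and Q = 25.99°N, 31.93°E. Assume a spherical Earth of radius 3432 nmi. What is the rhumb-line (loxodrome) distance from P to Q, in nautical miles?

836 nmi

Δψ = ln[tan(π/4+φ₂/2)/tan(π/4+φ₁/2)] = +0.0295;  Δφ = +0.0267 rad,  Δλ = +0.2677 rad
q = Δφ/Δψ = 0.9046
d = R·√(Δφ² + q²Δλ²) = 3432·0.24366 = 836 nmi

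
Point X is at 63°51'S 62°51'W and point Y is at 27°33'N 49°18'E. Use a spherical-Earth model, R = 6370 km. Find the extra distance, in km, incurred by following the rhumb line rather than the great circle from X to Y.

548 km

Great circle: cos σ = sin φ₁ sin φ₂ + cos φ₁ cos φ₂ cos Δλ,  σ = 2.1682 rad → d_gc = 13811.5 km
Rhumb line: Δψ = +1.9605, q = Δφ/Δψ = 0.8137, d_rh = R√(Δφ²+q²Δλ²) = 14359.4 km
Excess = 14359.4 − 13811.5 = 547.9 ≈ 548 km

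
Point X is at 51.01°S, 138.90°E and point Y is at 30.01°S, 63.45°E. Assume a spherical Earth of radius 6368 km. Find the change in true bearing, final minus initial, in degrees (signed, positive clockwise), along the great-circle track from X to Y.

At departure: θ₁ = atan2(sin Δλ cos φ₂, cos φ₁ sin φ₂ − sin φ₁ cos φ₂ cos Δλ) = 260.15°
At arrival: θ₂ = atan2(sin Δλ cos φ₁, −cos φ₂ sin φ₁ + sin φ₂ cos φ₁ cos Δλ) = 314.29°
Δθ = θ₂ − θ₁ = +54.1°

+54.1°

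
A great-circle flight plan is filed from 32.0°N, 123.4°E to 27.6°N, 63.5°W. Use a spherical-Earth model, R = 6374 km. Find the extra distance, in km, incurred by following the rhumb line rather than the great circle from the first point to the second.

3357 km

Great circle: cos σ = sin φ₁ sin φ₂ + cos φ₁ cos φ₂ cos Δλ,  σ = 2.0951 rad → d_gc = 13354.0 km
Rhumb line: Δψ = -0.0885, q = Δφ/Δψ = 0.8674, d_rh = R√(Δφ²+q²Δλ²) = 16710.8 km
Excess = 16710.8 − 13354.0 = 3356.8 ≈ 3357 km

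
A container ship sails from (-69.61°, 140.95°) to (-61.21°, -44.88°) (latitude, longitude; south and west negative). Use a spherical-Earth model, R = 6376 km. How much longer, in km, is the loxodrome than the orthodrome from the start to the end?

2577 km

Great circle: cos σ = sin φ₁ sin φ₂ + cos φ₁ cos φ₂ cos Δλ,  σ = 0.8572 rad → d_gc = 5465.54 km
Rhumb line: Δψ = +0.3557, q = Δφ/Δψ = 0.4122, d_rh = R√(Δφ²+q²Δλ²) = 8042.97 km
Excess = 8042.97 − 5465.54 = 2577.43 ≈ 2577 km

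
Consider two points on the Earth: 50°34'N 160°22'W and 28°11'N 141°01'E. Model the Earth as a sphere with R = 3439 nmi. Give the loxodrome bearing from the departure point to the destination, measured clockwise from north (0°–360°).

243.4°

Meridional parts: M(φ₁)=+1.0262, M(φ₂)=+0.5130 → ΔM = -0.5131;  Δλ = -1.0231 rad
tan C = Δλ / ΔM = +1.9937 → C = 243.36°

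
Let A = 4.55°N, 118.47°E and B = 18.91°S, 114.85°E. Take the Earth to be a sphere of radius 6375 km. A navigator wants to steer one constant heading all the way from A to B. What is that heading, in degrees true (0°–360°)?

188.6°

Meridional parts: M(φ₁)=+0.0795, M(φ₂)=-0.3362 → ΔM = -0.4157;  Δλ = -0.0632 rad
tan C = Δλ / ΔM = +0.1520 → C = 188.64°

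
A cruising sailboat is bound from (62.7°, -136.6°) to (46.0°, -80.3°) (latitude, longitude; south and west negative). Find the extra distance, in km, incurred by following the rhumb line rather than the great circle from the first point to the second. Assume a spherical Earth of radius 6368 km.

110 km

Great circle: cos σ = sin φ₁ sin φ₂ + cos φ₁ cos φ₂ cos Δλ,  σ = 0.6163 rad → d_gc = 3924.9 km
Rhumb line: Δψ = -0.5090, q = Δφ/Δψ = 0.5726, d_rh = R√(Δφ²+q²Δλ²) = 4035.1 km
Excess = 4035.1 − 3924.9 = 110.2 ≈ 110 km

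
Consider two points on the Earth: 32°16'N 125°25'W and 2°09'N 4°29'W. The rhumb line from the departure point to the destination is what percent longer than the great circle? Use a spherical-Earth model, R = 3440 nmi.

Great circle: σ = 1.9980 rad → d_gc = Rσ = 6873.1 nmi
Rhumb: Δφ = -0.5256, Δλ = +2.1107, Δψ = -0.5580, q = Δφ/Δψ = 0.9420 → d_rh = R√(Δφ²+q²Δλ²) = 7074.6 nmi
Excess = (7074.6 − 6873.1) / 6873.1 = 201.5 / 6873.1 = 2.93% ≈ 2.9%

2.9%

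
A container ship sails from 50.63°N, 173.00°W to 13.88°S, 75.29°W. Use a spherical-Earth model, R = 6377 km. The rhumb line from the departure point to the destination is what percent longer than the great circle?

Great circle: σ = 1.8422 rad → d_gc = Rσ = 11747.6 km
Rhumb: Δφ = -1.1259, Δλ = +1.7054, Δψ = -1.2726, q = Δφ/Δψ = 0.8848 → d_rh = R√(Δφ²+q²Δλ²) = 12005.5 km
Excess = (12005.5 − 11747.6) / 11747.6 = 257.9 / 11747.6 = 2.20% ≈ 2.2%

2.2%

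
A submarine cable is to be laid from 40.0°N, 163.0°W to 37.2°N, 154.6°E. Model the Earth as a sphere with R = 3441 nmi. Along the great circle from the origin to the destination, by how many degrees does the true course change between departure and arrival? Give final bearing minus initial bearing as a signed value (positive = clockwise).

At departure: θ₁ = atan2(sin Δλ cos φ₂, cos φ₁ sin φ₂ − sin φ₁ cos φ₂ cos Δλ) = 279.00°
At arrival: θ₂ = atan2(sin Δλ cos φ₁, −cos φ₂ sin φ₁ + sin φ₂ cos φ₁ cos Δλ) = 251.78°
Δθ = θ₂ − θ₁ = -27.2°

-27.2°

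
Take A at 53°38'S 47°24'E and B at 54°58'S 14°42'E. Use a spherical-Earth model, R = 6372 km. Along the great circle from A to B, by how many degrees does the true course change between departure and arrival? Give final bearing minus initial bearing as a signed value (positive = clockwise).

At departure: θ₁ = atan2(sin Δλ cos φ₂, cos φ₁ sin φ₂ − sin φ₁ cos φ₂ cos Δλ) = 252.71°
At arrival: θ₂ = atan2(sin Δλ cos φ₁, −cos φ₂ sin φ₁ + sin φ₂ cos φ₁ cos Δλ) = 279.51°
Δθ = θ₂ − θ₁ = +26.8°

+26.8°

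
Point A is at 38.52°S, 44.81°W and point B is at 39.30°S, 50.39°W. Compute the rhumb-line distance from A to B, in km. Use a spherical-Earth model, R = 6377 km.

Rhumb course C = atan2(Δλ, Δψ) with Δψ = ln[tan(π/4+φ₂/2)/tan(π/4+φ₁/2)] = -0.0175, Δλ = -0.0974 → C = 259.82°
d = R·|Δφ| / |cos C| = 6377·0.01361 / 0.17681 = 491 km

491 km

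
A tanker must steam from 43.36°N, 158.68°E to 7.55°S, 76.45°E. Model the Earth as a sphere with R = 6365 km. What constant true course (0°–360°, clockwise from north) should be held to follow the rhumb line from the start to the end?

235.8°

Meridional parts: M(φ₁)=+0.8415, M(φ₂)=-0.1322 → ΔM = -0.9736;  Δλ = -1.4352 rad
tan C = Δλ / ΔM = +1.4741 → C = 235.85°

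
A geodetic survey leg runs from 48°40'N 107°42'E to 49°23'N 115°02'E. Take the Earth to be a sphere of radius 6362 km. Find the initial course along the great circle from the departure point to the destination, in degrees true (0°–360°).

78.8°

N = sin Δλ·cos φ₂ = +0.0831;  D = cos φ₁ sin φ₂ − sin φ₁ cos φ₂ cos Δλ = +0.0165
initial course = atan2(N, D) = 78.76°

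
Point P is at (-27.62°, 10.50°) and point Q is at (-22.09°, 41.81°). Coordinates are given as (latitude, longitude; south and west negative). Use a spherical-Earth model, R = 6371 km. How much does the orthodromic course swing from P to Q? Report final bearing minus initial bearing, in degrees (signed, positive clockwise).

Initial bearing θ₁ = atan2(sin Δλ cos φ₂, cos φ₁ sin φ₂ − sin φ₁ cos φ₂ cos Δλ) = 85.98°
Final bearing θ₂ = (initial bearing from the destination back to the start) + 180° = 72.53°
Δθ = θ₂ − θ₁ = -13.5°

-13.5°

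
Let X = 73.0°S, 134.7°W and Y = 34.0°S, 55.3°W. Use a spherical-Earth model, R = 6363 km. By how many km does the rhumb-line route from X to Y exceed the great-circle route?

Great circle: cos σ = sin φ₁ sin φ₂ + cos φ₁ cos φ₂ cos Δλ,  σ = 0.9529 rad → d_gc = 6063.1 km
Rhumb line: Δψ = +1.2691, q = Δφ/Δψ = 0.5363, d_rh = R√(Δφ²+q²Δλ²) = 6412.9 km
Excess = 6412.9 − 6063.1 = 349.8 ≈ 350 km

350 km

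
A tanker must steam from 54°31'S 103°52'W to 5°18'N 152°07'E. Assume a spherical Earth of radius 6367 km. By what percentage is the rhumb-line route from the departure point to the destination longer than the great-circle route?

4.0%

Great circle: σ = 1.7877 rad → d_gc = Rσ = 11382.3 km
Rhumb: Δφ = +1.0440, Δλ = -1.8154, Δψ = +1.2322, q = Δφ/Δψ = 0.8472 → d_rh = R√(Δφ²+q²Δλ²) = 11835.9 km
Excess = (11835.9 − 11382.3) / 11382.3 = 453.6 / 11382.3 = 3.99% ≈ 4.0%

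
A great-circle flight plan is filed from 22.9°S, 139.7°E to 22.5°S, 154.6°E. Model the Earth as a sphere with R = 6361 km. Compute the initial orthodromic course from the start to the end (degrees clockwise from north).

91.2°

θ = atan2( sin Δλ·cos φ₂ ,  cos φ₁ sin φ₂ − sin φ₁ cos φ₂ cos Δλ )
  = atan2(+0.2376, -0.0051) = 91.23°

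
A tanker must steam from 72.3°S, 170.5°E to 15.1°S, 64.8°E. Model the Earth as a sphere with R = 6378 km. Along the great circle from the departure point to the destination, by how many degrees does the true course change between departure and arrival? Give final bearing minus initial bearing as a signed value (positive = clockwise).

+92.2°

At departure: θ₁ = atan2(sin Δλ cos φ₂, cos φ₁ sin φ₂ − sin φ₁ cos φ₂ cos Δλ) = 250.56°
At arrival: θ₂ = atan2(sin Δλ cos φ₁, −cos φ₂ sin φ₁ + sin φ₂ cos φ₁ cos Δλ) = 342.73°
Δθ = θ₂ − θ₁ = +92.2°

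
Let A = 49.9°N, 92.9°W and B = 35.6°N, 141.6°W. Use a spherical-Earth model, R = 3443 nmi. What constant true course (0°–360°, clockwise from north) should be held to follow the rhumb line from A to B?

248.1°

Δψ = ln[tan(π/4+φ₂/2)/tan(π/4+φ₁/2)] = -0.3423
Δλ = -0.8500 rad (taken the short way round)
course = atan2(Δλ, Δψ) = 248.06°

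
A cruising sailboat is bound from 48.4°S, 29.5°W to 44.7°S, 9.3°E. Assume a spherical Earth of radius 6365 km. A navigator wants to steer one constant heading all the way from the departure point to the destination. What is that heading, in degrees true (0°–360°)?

Meridional parts: M(φ₁)=-0.9679, M(φ₂)=-0.8740 → ΔM = +0.0940;  Δλ = +0.6772 rad
tan C = Δλ / ΔM = +7.2077 → C = 82.10°

82.1°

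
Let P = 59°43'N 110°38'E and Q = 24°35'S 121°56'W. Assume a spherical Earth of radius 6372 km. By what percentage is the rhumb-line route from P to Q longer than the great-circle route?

Great circle: σ = 2.2627 rad → d_gc = Rσ = 14417.7 km
Rhumb: Δφ = -1.4713, Δλ = +2.2241, Δψ = -1.7500, q = Δφ/Δψ = 0.8408 → d_rh = R√(Δφ²+q²Δλ²) = 15161.5 km
Excess = (15161.5 − 14417.7) / 14417.7 = 743.8 / 14417.7 = 5.16% ≈ 5.2%

5.2%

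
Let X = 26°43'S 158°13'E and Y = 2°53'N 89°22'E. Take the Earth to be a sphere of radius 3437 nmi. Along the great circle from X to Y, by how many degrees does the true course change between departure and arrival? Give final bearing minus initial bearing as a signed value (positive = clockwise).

At departure: θ₁ = atan2(sin Δλ cos φ₂, cos φ₁ sin φ₂ − sin φ₁ cos φ₂ cos Δλ) = 282.53°
At arrival: θ₂ = atan2(sin Δλ cos φ₁, −cos φ₂ sin φ₁ + sin φ₂ cos φ₁ cos Δλ) = 299.18°
Δθ = θ₂ − θ₁ = +16.7°

+16.7°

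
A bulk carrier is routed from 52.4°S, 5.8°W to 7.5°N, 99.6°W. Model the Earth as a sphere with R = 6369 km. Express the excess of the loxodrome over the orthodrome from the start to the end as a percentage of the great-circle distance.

2.6%

Great circle: σ = 1.7148 rad → d_gc = Rσ = 10921.6 km
Rhumb: Δφ = +1.0455, Δλ = -1.6371, Δψ = +1.2088, q = Δφ/Δψ = 0.8648 → d_rh = R√(Δφ²+q²Δλ²) = 11209.5 km
Excess = (11209.5 − 10921.6) / 10921.6 = 287.9 / 10921.6 = 2.64% ≈ 2.6%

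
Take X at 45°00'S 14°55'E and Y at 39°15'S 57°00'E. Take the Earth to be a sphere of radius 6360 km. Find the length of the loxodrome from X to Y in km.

3519 km

Δψ = ln[tan(π/4+φ₂/2)/tan(π/4+φ₁/2)] = +0.1355;  Δφ = +0.1004 rad,  Δλ = +0.7345 rad
q = Δφ/Δψ = 0.7409
d = R·√(Δφ² + q²Δλ²) = 6360·0.55333 = 3519 km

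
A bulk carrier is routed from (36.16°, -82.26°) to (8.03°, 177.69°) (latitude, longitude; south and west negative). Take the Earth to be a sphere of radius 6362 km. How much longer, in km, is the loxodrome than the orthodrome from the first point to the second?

Great circle: cos σ = sin φ₁ sin φ₂ + cos φ₁ cos φ₂ cos Δλ,  σ = 1.6279 rad → d_gc = 10356.8 km
Rhumb line: Δψ = -0.5371, q = Δφ/Δψ = 0.9141, d_rh = R√(Δφ²+q²Δλ²) = 10624.2 km
Excess = 10624.2 − 10356.8 = 267.4 ≈ 267 km

267 km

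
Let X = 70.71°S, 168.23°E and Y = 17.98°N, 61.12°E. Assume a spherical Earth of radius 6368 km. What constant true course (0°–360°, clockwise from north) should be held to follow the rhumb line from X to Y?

318.2°

Δψ = ln[tan(π/4+φ₂/2)/tan(π/4+φ₁/2)] = +2.0914
Δλ = -1.8694 rad (taken the short way round)
course = atan2(Δλ, Δψ) = 318.21°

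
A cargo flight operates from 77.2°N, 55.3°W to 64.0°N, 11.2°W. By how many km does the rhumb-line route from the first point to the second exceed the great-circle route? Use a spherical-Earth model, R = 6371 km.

Great circle: cos σ = sin φ₁ sin φ₂ + cos φ₁ cos φ₂ cos Δλ,  σ = 0.3295 rad → d_gc = 2099.3 km
Rhumb line: Δψ = -0.7218, q = Δφ/Δψ = 0.3192, d_rh = R√(Δφ²+q²Δλ²) = 2145.6 km
Excess = 2145.6 − 2099.3 = 46.3 ≈ 46 km

46 km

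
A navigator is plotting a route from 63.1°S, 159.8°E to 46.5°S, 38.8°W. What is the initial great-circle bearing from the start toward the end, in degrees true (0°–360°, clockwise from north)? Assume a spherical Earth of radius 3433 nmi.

θ = atan2( sin Δλ·cos φ₂ ,  cos φ₁ sin φ₂ − sin φ₁ cos φ₂ cos Δλ )
  = atan2(+0.2196, -0.9100) = 166.44°

166.4°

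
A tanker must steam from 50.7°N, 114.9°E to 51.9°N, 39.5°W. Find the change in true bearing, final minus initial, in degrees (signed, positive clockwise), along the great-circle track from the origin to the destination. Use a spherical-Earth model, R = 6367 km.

At departure: θ₁ = atan2(sin Δλ cos φ₂, cos φ₁ sin φ₂ − sin φ₁ cos φ₂ cos Δλ) = 343.99°
At arrival: θ₂ = atan2(sin Δλ cos φ₁, −cos φ₂ sin φ₁ + sin φ₂ cos φ₁ cos Δλ) = 196.45°
Δθ = θ₂ − θ₁ = -147.5°

-147.5°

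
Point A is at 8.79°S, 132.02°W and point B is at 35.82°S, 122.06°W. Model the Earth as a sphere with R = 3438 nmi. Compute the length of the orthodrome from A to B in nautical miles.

cos σ = sin φ₁ sin φ₂ + cos φ₁ cos φ₂ cos Δλ
      = sin(-8.79°)sin(-35.82°) + cos(-8.79°)cos(-35.82°)cos(9.96°) = 0.8787
σ = 28.515° → d = Rσ = 3438·0.49768 = 1711 nmi

1711 nmi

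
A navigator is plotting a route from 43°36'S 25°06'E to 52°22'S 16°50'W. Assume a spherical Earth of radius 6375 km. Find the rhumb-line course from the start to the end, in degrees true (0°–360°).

Δψ = ln[tan(π/4+φ₂/2)/tan(π/4+φ₁/2)] = -0.2294
Δλ = -0.7319 rad (taken the short way round)
course = atan2(Δλ, Δψ) = 252.60°

252.6°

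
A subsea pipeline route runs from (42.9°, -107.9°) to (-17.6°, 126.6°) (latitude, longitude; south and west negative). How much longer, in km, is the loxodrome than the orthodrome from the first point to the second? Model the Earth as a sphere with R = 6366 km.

348 km

Great circle: cos σ = sin φ₁ sin φ₂ + cos φ₁ cos φ₂ cos Δλ,  σ = 2.2285 rad → d_gc = 14186.7 km
Rhumb line: Δψ = -1.1426, q = Δφ/Δψ = 0.9242, d_rh = R√(Δφ²+q²Δλ²) = 14534.3 km
Excess = 14534.3 − 14186.7 = 347.6 ≈ 348 km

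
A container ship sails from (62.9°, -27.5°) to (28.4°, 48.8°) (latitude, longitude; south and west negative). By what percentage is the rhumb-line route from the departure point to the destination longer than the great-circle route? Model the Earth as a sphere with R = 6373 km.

4.4%

Great circle: σ = 1.0259 rad → d_gc = Rσ = 6538.2 km
Rhumb: Δφ = -0.6021, Δλ = +1.3317, Δψ = -0.9056, q = Δφ/Δψ = 0.6649 → d_rh = R√(Δφ²+q²Δλ²) = 6823.9 km
Excess = (6823.9 − 6538.2) / 6538.2 = 285.7 / 6538.2 = 4.37% ≈ 4.4%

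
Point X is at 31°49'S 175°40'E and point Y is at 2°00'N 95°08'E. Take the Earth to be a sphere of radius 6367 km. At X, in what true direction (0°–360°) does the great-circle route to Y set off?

276.7°

θ = atan2( sin Δλ·cos φ₂ ,  cos φ₁ sin φ₂ − sin φ₁ cos φ₂ cos Δλ )
  = atan2(-0.9858, +0.1163) = 276.73°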